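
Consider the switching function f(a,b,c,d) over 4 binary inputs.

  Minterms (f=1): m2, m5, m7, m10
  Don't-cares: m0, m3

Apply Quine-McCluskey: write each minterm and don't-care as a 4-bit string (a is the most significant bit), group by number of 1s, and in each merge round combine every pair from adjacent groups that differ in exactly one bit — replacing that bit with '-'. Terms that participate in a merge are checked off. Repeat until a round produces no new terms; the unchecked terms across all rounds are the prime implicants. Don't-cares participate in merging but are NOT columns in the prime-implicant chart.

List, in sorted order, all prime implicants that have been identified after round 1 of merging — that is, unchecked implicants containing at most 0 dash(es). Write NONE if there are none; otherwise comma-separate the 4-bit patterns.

NONE

size-2^0 implicants → 0000(✓)  0010(✓)  0011(✓)  0101(✓)  0111(✓)  1010(✓)
size-2^1 implicants → -010  0-11  00-0  001-  01-1
Unchecked terms (primes): -010, 0-11, 00-0, 001-, 01-1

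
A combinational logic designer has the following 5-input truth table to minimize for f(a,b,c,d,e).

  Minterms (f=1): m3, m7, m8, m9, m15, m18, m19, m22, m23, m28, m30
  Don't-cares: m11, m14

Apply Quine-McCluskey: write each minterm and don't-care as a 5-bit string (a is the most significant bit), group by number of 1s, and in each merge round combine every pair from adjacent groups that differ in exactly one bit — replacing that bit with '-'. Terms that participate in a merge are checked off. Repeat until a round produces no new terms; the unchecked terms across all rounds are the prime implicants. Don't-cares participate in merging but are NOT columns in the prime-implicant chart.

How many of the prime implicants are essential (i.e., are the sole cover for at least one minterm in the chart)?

3

[col 0] 00011*, 00111*, 01000*, 01001*, 01011*, 01110*, 01111*, 10010*, 10011*, 10110*, 10111*, 11100*, 11110*
[col 1] -0011*, -0111*, -1110, 0-011*, 0-111*, 00-11*, 01-11*, 010-1, 0100-, 0111-, 1-110, 10-10*, 10-11*, 1001-*, 1011-*, 111-0
[col 2] -0-11, 0--11, 10-1-
Prime implicants: -0-11, -1110, 0--11, 010-1, 0100-, 0111-, 1-110, 10-1-, 111-0
PI chart (minterm → PIs covering it):
  3 | -0-11,0--11
  7 | -0-11,0--11
  8 | 0100-  (sole → essential)
  9 | 010-1,0100-
  15 | 0--11,0111-
  18 | 10-1-  (sole → essential)
  19 | -0-11,10-1-
  22 | 1-110,10-1-
  23 | -0-11,10-1-
  28 | 111-0  (sole → essential)
  30 | -1110,1-110,111-0
Essential prime implicants: 0100-, 10-1-, 111-0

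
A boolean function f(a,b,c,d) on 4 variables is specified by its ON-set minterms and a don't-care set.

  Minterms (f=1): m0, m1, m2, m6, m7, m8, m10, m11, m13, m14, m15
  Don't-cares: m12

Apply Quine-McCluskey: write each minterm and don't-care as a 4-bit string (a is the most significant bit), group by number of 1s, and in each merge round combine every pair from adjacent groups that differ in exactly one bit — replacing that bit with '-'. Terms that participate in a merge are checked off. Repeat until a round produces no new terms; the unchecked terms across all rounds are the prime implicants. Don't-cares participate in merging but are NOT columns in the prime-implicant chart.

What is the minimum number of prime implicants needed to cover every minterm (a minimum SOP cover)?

5

Round 0: 0000✓ 0001✓ 0010✓ 0110✓ 0111✓ 1000✓ 1010✓ 1011✓ 1100✓ 1101✓ 1110✓ 1111✓
Round 1: -000✓ -010✓ -110✓ -111✓ 0-10✓ 00-0✓ 000- 011-✓ 1-00✓ 1-10✓ 1-11✓ 10-0✓ 101-✓ 11-0✓ 11-1✓ 110-✓ 111-✓
Round 2: --10 -0-0 -11- 1--0 1-1- 11--
PIs = {--10, -0-0, -11-, 000-, 1--0, 1-1-, 11--}
Coverage chart:
  m0: -0-0,000-
  m1: 000- ←essential
  m2: --10,-0-0
  m6: --10,-11-
  m7: -11- ←essential
  m8: -0-0,1--0
  m10: --10,-0-0,1--0,1-1-
  m11: 1-1- ←essential
  m13: 11-- ←essential
  m14: --10,-11-,1--0,1-1-,11--
  m15: -11-,1-1-,11--
Essential: -11-, 000-, 1-1-, 11--
Petrick residual → -0-0
Min cover (5 terms): b'd' + bc + a'b'c' + ac + ab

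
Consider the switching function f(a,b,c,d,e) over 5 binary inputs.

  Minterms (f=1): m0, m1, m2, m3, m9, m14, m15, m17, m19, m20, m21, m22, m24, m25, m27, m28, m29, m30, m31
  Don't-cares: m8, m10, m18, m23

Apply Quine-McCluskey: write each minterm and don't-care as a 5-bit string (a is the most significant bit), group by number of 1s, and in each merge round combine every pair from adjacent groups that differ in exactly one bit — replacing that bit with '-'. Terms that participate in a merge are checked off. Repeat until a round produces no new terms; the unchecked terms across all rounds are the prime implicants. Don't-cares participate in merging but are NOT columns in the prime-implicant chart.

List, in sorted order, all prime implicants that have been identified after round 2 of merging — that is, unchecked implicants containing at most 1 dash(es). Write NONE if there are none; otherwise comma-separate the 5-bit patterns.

[col 0] 00000*, 00001*, 00010*, 00011*, 01000*, 01001*, 01010*, 01110*, 01111*, 10001*, 10010*, 10011*, 10100*, 10101*, 10110*, 10111*, 11000*, 11001*, 11011*, 11100*, 11101*, 11110*, 11111*
[col 1] -0001*, -0010*, -0011*, -1000*, -1001*, -1110*, -1111*, 0-000*, 0-001*, 0-010*, 000-0*, 000-1*, 0000-*, 0001-*, 01-10, 010-0*, 0100-*, 0111-*, 1-001*, 1-011*, 1-100*, 1-101*, 1-110*, 1-111*, 10-01*, 10-10*, 10-11*, 100-1*, 1001-*, 101-0*, 101-1*, 1010-*, 1011-*, 11-00*, 11-01*, 11-11*, 110-1*, 1100-*, 111-0*, 111-1*, 1110-*, 1111-*
[col 2] --001, -00-1, -001-, -100-, -111-, 0-0-0, 0-00-, 000--, 1--01*, 1--11*, 1-0-1*, 1-1-0*, 1-1-1*, 1-10-*, 1-11-*, 10--1*, 10-1-, 101--*, 11--1*, 11-0-, 111--*
[col 3] 1---1, 1-1--
Prime implicants: --001, -00-1, -001-, -100-, -111-, 0-0-0, 0-00-, 000--, 01-10, 1---1, 1-1--, 10-1-, 11-0-

01-10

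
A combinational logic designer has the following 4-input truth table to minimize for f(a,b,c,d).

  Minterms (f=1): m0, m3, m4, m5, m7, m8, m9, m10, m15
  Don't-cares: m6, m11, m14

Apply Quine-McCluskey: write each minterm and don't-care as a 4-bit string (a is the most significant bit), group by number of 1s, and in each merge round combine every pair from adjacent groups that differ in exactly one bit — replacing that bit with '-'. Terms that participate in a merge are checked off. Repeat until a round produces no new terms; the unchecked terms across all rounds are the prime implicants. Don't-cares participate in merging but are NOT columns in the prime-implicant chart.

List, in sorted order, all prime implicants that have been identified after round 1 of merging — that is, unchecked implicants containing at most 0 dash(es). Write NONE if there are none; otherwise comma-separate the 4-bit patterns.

[col 0] 0000*, 0011*, 0100*, 0101*, 0110*, 0111*, 1000*, 1001*, 1010*, 1011*, 1110*, 1111*
[col 1] -000, -011*, -110*, -111*, 0-00, 0-11*, 01-0*, 01-1*, 010-*, 011-*, 1-10*, 1-11*, 10-0*, 10-1*, 100-*, 101-*, 111-*
[col 2] --11, -11-, 01--, 1-1-, 10--
Prime implicants: --11, -000, -11-, 0-00, 01--, 1-1-, 10--

NONE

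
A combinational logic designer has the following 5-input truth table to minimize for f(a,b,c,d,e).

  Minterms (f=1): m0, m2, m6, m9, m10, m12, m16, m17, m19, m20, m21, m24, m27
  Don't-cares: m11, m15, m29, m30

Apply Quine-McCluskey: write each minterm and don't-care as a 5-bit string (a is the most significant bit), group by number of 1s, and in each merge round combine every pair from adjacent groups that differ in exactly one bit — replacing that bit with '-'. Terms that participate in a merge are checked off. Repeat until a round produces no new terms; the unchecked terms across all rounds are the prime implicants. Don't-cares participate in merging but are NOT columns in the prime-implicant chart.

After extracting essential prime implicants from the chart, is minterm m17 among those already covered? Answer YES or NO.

YES

Round 0: 00000✓ 00010✓ 00110✓ 01001✓ 01010✓ 01011✓ 01100 01111✓ 10000✓ 10001✓ 10011✓ 10100✓ 10101✓ 11000✓ 11011✓ 11101✓ 11110
Round 1: -0000 -1011 0-010 00-10 000-0 01-11 010-1 0101- 1-000 1-011 1-101 10-00✓ 10-01✓ 100-1 1000-✓ 1010-✓
Round 2: 10-0-
PIs = {-0000, -1011, 0-010, 00-10, 000-0, 01-11, 010-1, 0101-, 01100, 1-000, 1-011, 1-101, 10-0-, 100-1, 11110}
Coverage chart:
  m0: -0000,000-0
  m2: 0-010,00-10,000-0
  m6: 00-10 ←essential
  m9: 010-1 ←essential
  m10: 0-010,0101-
  m12: 01100 ←essential
  m16: -0000,1-000,10-0-
  m17: 10-0-,100-1
  m19: 1-011,100-1
  m20: 10-0- ←essential
  m21: 1-101,10-0-
  m24: 1-000 ←essential
  m27: -1011,1-011
Essential: 00-10, 010-1, 01100, 1-000, 10-0-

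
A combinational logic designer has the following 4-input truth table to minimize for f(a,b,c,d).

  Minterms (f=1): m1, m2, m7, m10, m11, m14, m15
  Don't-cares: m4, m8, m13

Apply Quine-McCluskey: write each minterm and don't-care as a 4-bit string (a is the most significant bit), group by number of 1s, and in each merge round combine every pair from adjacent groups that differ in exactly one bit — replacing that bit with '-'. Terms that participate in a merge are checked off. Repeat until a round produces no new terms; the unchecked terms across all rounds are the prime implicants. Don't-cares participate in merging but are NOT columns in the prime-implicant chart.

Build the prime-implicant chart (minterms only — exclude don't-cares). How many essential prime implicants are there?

size-2^0 implicants → 0001  0010(✓)  0100  0111(✓)  1000(✓)  1010(✓)  1011(✓)  1101(✓)  1110(✓)  1111(✓)
size-2^1 implicants → -010  -111  1-10(✓)  1-11(✓)  10-0  101-(✓)  11-1  111-(✓)
size-2^2 implicants → 1-1-
Unchecked terms (primes): -010, -111, 0001, 0100, 1-1-, 10-0, 11-1
Minterm coverage:
  m1 ⊆ 0001 [E]
  m2 ⊆ -010 [E]
  m7 ⊆ -111 [E]
  m10 ⊆ -010,1-1-,10-0
  m11 ⊆ 1-1- [E]
  m14 ⊆ 1-1- [E]
  m15 ⊆ -111,1-1-,11-1
E = {-010, -111, 0001, 1-1-}

4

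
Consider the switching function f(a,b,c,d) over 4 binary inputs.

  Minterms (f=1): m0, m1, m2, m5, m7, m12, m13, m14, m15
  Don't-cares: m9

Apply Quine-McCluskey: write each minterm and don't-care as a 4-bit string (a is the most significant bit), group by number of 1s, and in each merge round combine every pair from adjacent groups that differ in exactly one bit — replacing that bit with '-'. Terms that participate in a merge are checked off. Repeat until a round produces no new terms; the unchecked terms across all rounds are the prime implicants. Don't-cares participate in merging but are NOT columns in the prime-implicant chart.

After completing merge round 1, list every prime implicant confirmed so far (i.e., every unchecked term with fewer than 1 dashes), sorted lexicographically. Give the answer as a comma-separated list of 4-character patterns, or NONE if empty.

NONE

[col 0] 0000*, 0001*, 0010*, 0101*, 0111*, 1001*, 1100*, 1101*, 1110*, 1111*
[col 1] -001*, -101*, -111*, 0-01*, 00-0, 000-, 01-1*, 1-01*, 11-0*, 11-1*, 110-*, 111-*
[col 2] --01, -1-1, 11--
Prime implicants: --01, -1-1, 00-0, 000-, 11--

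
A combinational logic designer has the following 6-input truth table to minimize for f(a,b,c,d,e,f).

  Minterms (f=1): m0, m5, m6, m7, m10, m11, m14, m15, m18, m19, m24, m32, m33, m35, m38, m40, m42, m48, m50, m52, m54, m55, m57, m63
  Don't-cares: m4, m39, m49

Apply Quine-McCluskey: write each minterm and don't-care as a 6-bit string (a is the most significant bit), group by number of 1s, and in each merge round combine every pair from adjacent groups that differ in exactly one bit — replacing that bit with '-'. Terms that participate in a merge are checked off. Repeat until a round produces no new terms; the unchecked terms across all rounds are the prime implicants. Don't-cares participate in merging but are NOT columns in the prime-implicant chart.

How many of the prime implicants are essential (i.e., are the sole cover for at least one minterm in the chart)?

size-2^0 implicants → 000000(✓)  000100(✓)  000101(✓)  000110(✓)  000111(✓)  001010(✓)  001011(✓)  001110(✓)  001111(✓)  010010(✓)  010011(✓)  011000  100000(✓)  100001(✓)  100011(✓)  100110(✓)  100111(✓)  101000(✓)  101010(✓)  110000(✓)  110001(✓)  110010(✓)  110100(✓)  110110(✓)  110111(✓)  111001(✓)  111111(✓)
size-2^1 implicants → -00000  -00110(✓)  -00111(✓)  -01010  -10010  00-110(✓)  00-111(✓)  000-00  0001-0(✓)  0001-1(✓)  00010-(✓)  00011-(✓)  001-10(✓)  001-11(✓)  00101-(✓)  00111-(✓)  01001-  1-0000(✓)  1-0001(✓)  1-0110(✓)  1-0111(✓)  10-000  100-11  1000-1  10000-(✓)  10011-(✓)  1010-0  11-001  11-111  110-00(✓)  110-10(✓)  1100-0(✓)  11000-(✓)  1101-0(✓)  11011-(✓)
size-2^2 implicants → -0011-  00-11-  0001--  001-1-  1-000-  1-011-  110--0
Unchecked terms (primes): -00000, -0011-, -01010, -10010, 00-11-, 000-00, 0001--, 001-1-, 01001-, 011000, 1-000-, 1-011-, 10-000, 100-11, 1000-1, 1010-0, 11-001, 11-111, 110--0
Minterm coverage:
  m0 ⊆ -00000,000-00
  m5 ⊆ 0001-- [E]
  m6 ⊆ -0011-,00-11-,0001--
  m7 ⊆ -0011-,00-11-,0001--
  m10 ⊆ -01010,001-1-
  m11 ⊆ 001-1- [E]
  m14 ⊆ 00-11-,001-1-
  m15 ⊆ 00-11-,001-1-
  m18 ⊆ -10010,01001-
  m19 ⊆ 01001- [E]
  m24 ⊆ 011000 [E]
  m32 ⊆ -00000,1-000-,10-000
  m33 ⊆ 1-000-,1000-1
  m35 ⊆ 100-11,1000-1
  m38 ⊆ -0011-,1-011-
  m40 ⊆ 10-000,1010-0
  m42 ⊆ -01010,1010-0
  m48 ⊆ 1-000-,110--0
  m50 ⊆ -10010,110--0
  m52 ⊆ 110--0 [E]
  m54 ⊆ 1-011-,110--0
  m55 ⊆ 1-011-,11-111
  m57 ⊆ 11-001 [E]
  m63 ⊆ 11-111 [E]
E = {0001--, 001-1-, 01001-, 011000, 11-001, 11-111, 110--0}

7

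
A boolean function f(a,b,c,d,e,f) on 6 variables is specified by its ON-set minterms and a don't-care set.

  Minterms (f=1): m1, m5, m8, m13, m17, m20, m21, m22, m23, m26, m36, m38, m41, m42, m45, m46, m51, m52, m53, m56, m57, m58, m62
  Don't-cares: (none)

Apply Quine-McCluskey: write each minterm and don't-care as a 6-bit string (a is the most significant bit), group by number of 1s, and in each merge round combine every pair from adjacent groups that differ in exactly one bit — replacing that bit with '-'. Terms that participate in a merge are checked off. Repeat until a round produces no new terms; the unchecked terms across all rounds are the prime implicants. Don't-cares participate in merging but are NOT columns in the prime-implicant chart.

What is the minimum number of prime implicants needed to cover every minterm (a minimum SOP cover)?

11

Round 0: 000001✓ 000101✓ 001000 001101✓ 010001✓ 010100✓ 010101✓ 010110✓ 010111✓ 011010✓ 100100✓ 100110✓ 101001✓ 101010✓ 101101✓ 101110✓ 110011 110100✓ 110101✓ 111000✓ 111001✓ 111010✓ 111110✓
Round 1: -01101 -10100✓ -10101✓ -11010 0-0001✓ 0-0101✓ 00-101 000-01✓ 010-01✓ 0101-0✓ 0101-1✓ 01010-✓ 01011-✓ 1-0100 1-1001 1-1010✓ 1-1110✓ 10-110 1001-0 101-01 101-10✓ 11010-✓ 111-10✓ 1110-0 11100-
Round 2: -1010- 0-0-01 0101-- 1-1-10
PIs = {-01101, -1010-, -11010, 0-0-01, 00-101, 001000, 0101--, 1-0100, 1-1-10, 1-1001, 10-110, 1001-0, 101-01, 110011, 1110-0, 11100-}
Coverage chart:
  m1: 0-0-01 ←essential
  m5: 0-0-01,00-101
  m8: 001000 ←essential
  m13: -01101,00-101
  m17: 0-0-01 ←essential
  m20: -1010-,0101--
  m21: -1010-,0-0-01,0101--
  m22: 0101-- ←essential
  m23: 0101-- ←essential
  m26: -11010 ←essential
  m36: 1-0100,1001-0
  m38: 10-110,1001-0
  m41: 1-1001,101-01
  m42: 1-1-10 ←essential
  m45: -01101,101-01
  m46: 1-1-10,10-110
  m51: 110011 ←essential
  m52: -1010-,1-0100
  m53: -1010- ←essential
  m56: 1110-0,11100-
  m57: 1-1001,11100-
  m58: -11010,1-1-10,1110-0
  m62: 1-1-10 ←essential
Essential: -1010-, -11010, 0-0-01, 001000, 0101--, 1-1-10, 110011
Petrick residual → -01101, 1-1001, 1001-0, 1110-0
Min cover (11 terms): b'cde'f + bc'de' + bcd'ef' + a'c'e'f + a'b'cd'e'f' + a'bc'd + acef' + acd'e'f + ab'c'df' + abc'd'ef + abcd'f'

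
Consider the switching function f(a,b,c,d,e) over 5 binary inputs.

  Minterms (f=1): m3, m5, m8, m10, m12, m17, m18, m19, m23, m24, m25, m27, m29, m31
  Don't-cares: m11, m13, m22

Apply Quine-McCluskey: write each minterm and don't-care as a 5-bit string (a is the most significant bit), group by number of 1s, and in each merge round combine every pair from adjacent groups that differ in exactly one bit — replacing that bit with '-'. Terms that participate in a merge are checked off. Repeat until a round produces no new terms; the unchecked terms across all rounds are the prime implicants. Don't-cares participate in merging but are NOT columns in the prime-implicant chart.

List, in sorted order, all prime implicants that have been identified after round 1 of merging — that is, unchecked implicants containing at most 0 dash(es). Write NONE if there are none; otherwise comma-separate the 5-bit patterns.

NONE

[col 0] 00011*, 00101*, 01000*, 01010*, 01011*, 01100*, 01101*, 10001*, 10010*, 10011*, 10110*, 10111*, 11000*, 11001*, 11011*, 11101*, 11111*
[col 1] -0011*, -1000, -1011*, -1101, 0-011*, 0-101, 01-00, 010-0, 0101-, 0110-, 1-001*, 1-011*, 1-111*, 10-10*, 10-11*, 100-1*, 1001-*, 1011-*, 11-01*, 11-11*, 110-1*, 1100-, 111-1*
[col 2] --011, 1--11, 1-0-1, 10-1-, 11--1
Prime implicants: --011, -1000, -1101, 0-101, 01-00, 010-0, 0101-, 0110-, 1--11, 1-0-1, 10-1-, 11--1, 1100-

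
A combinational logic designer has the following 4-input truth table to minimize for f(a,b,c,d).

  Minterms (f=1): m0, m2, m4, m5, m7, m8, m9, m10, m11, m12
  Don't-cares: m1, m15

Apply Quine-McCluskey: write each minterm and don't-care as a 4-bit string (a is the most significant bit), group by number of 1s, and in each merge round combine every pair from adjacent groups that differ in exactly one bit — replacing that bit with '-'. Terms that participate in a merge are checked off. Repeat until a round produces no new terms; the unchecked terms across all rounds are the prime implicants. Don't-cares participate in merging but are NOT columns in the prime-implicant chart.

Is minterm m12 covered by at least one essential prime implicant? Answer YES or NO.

YES

[col 0] 0000*, 0001*, 0010*, 0100*, 0101*, 0111*, 1000*, 1001*, 1010*, 1011*, 1100*, 1111*
[col 1] -000*, -001*, -010*, -100*, -111, 0-00*, 0-01*, 00-0*, 000-*, 01-1, 010-*, 1-00*, 1-11, 10-0*, 10-1*, 100-*, 101-*
[col 2] --00, -0-0, -00-, 0-0-, 10--
Prime implicants: --00, -0-0, -00-, -111, 0-0-, 01-1, 1-11, 10--
PI chart (minterm → PIs covering it):
  0 | --00,-0-0,-00-,0-0-
  2 | -0-0  (sole → essential)
  4 | --00,0-0-
  5 | 0-0-,01-1
  7 | -111,01-1
  8 | --00,-0-0,-00-,10--
  9 | -00-,10--
  10 | -0-0,10--
  11 | 1-11,10--
  12 | --00  (sole → essential)
Essential prime implicants: --00, -0-0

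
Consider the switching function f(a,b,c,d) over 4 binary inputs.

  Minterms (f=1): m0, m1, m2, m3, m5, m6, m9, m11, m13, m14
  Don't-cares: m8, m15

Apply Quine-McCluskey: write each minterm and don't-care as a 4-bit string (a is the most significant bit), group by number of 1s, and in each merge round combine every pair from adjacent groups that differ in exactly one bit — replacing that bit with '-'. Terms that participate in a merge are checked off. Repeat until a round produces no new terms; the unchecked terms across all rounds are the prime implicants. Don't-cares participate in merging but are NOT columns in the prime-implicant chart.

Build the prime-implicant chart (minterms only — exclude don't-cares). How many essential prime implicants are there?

[col 0] 0000*, 0001*, 0010*, 0011*, 0101*, 0110*, 1000*, 1001*, 1011*, 1101*, 1110*, 1111*
[col 1] -000*, -001*, -011*, -101*, -110, 0-01*, 0-10, 00-0*, 00-1*, 000-*, 001-*, 1-01*, 1-11*, 10-1*, 100-*, 11-1*, 111-
[col 2] --01, -0-1, -00-, 00--, 1--1
Prime implicants: --01, -0-1, -00-, -110, 0-10, 00--, 1--1, 111-
PI chart (minterm → PIs covering it):
  0 | -00-,00--
  1 | --01,-0-1,-00-,00--
  2 | 0-10,00--
  3 | -0-1,00--
  5 | --01  (sole → essential)
  6 | -110,0-10
  9 | --01,-0-1,-00-,1--1
  11 | -0-1,1--1
  13 | --01,1--1
  14 | -110,111-
Essential prime implicants: --01

1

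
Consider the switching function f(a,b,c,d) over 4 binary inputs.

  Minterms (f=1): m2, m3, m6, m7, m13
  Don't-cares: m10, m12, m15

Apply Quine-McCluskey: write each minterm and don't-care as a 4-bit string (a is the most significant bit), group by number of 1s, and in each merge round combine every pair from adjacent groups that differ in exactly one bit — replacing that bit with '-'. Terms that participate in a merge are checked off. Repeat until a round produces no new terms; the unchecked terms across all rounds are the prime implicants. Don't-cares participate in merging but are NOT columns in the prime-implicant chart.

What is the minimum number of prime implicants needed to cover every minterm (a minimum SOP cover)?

Round 0: 0010✓ 0011✓ 0110✓ 0111✓ 1010✓ 1100✓ 1101✓ 1111✓
Round 1: -010 -111 0-10✓ 0-11✓ 001-✓ 011-✓ 11-1 110-
Round 2: 0-1-
PIs = {-010, -111, 0-1-, 11-1, 110-}
Coverage chart:
  m2: -010,0-1-
  m3: 0-1- ←essential
  m6: 0-1- ←essential
  m7: -111,0-1-
  m13: 11-1,110-
Essential: 0-1-
Petrick residual → 11-1
Min cover (2 terms): a'c + abd

2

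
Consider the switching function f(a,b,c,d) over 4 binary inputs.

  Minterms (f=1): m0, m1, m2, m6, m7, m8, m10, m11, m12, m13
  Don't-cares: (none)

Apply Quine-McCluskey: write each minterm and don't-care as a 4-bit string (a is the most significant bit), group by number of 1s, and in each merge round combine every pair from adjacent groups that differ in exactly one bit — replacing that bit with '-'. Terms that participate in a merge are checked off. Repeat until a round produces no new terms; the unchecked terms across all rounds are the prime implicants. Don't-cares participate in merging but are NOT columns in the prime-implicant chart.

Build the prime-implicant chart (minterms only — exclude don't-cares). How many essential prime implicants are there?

Round 0: 0000✓ 0001✓ 0010✓ 0110✓ 0111✓ 1000✓ 1010✓ 1011✓ 1100✓ 1101✓
Round 1: -000✓ -010✓ 0-10 00-0✓ 000- 011- 1-00 10-0✓ 101- 110-
Round 2: -0-0
PIs = {-0-0, 0-10, 000-, 011-, 1-00, 101-, 110-}
Coverage chart:
  m0: -0-0,000-
  m1: 000- ←essential
  m2: -0-0,0-10
  m6: 0-10,011-
  m7: 011- ←essential
  m8: -0-0,1-00
  m10: -0-0,101-
  m11: 101- ←essential
  m12: 1-00,110-
  m13: 110- ←essential
Essential: 000-, 011-, 101-, 110-

4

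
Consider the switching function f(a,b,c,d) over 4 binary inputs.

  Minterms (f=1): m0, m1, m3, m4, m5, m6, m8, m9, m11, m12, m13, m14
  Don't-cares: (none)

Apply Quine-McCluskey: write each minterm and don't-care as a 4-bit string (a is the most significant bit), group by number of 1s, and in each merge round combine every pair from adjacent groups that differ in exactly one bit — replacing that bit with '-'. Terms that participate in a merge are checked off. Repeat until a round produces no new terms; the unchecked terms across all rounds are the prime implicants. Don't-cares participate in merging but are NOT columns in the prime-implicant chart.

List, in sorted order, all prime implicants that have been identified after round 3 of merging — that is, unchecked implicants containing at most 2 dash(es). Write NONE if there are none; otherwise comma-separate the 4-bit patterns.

-0-1, -1-0

[col 0] 0000*, 0001*, 0011*, 0100*, 0101*, 0110*, 1000*, 1001*, 1011*, 1100*, 1101*, 1110*
[col 1] -000*, -001*, -011*, -100*, -101*, -110*, 0-00*, 0-01*, 00-1*, 000-*, 01-0*, 010-*, 1-00*, 1-01*, 10-1*, 100-*, 11-0*, 110-*
[col 2] --00*, --01*, -0-1, -00-*, -1-0, -10-*, 0-0-*, 1-0-*
[col 3] --0-
Prime implicants: --0-, -0-1, -1-0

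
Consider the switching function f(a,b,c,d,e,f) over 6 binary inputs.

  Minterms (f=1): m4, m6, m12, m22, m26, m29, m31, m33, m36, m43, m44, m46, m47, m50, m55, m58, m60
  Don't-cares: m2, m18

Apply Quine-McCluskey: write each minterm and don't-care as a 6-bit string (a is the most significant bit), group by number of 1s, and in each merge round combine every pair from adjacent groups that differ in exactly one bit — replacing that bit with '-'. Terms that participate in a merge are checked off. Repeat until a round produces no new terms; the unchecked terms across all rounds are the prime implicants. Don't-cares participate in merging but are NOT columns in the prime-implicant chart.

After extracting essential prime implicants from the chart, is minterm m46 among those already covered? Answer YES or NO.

Round 0: 000010✓ 000100✓ 000110✓ 001100✓ 010010✓ 010110✓ 011010✓ 011101✓ 011111✓ 100001 100100✓ 101011✓ 101100✓ 101110✓ 101111✓ 110010✓ 110111 111010✓ 111100✓
Round 1: -00100✓ -01100✓ -10010✓ -11010✓ 0-0010✓ 0-0110✓ 00-100✓ 000-10✓ 0001-0 01-010✓ 010-10✓ 0111-1 1-1100 10-100✓ 101-11 1011-0 10111- 11-010✓
Round 2: -0-100 -1-010 0-0-10
PIs = {-0-100, -1-010, 0-0-10, 0001-0, 0111-1, 1-1100, 100001, 101-11, 1011-0, 10111-, 110111}
Coverage chart:
  m4: -0-100,0001-0
  m6: 0-0-10,0001-0
  m12: -0-100 ←essential
  m22: 0-0-10 ←essential
  m26: -1-010 ←essential
  m29: 0111-1 ←essential
  m31: 0111-1 ←essential
  m33: 100001 ←essential
  m36: -0-100 ←essential
  m43: 101-11 ←essential
  m44: -0-100,1-1100,1011-0
  m46: 1011-0,10111-
  m47: 101-11,10111-
  m50: -1-010 ←essential
  m55: 110111 ←essential
  m58: -1-010 ←essential
  m60: 1-1100 ←essential
Essential: -0-100, -1-010, 0-0-10, 0111-1, 1-1100, 100001, 101-11, 110111

NO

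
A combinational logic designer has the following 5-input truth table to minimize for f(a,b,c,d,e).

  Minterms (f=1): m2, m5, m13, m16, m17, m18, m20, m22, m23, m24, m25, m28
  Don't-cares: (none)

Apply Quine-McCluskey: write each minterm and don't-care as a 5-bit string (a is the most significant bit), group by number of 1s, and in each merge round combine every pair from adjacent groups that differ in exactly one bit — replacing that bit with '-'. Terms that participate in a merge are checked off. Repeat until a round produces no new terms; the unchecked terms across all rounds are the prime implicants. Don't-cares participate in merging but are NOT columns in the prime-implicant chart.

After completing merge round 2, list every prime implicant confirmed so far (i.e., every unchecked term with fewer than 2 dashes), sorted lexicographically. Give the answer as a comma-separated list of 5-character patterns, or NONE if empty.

-0010, 0-101, 1011-

[col 0] 00010*, 00101*, 01101*, 10000*, 10001*, 10010*, 10100*, 10110*, 10111*, 11000*, 11001*, 11100*
[col 1] -0010, 0-101, 1-000*, 1-001*, 1-100*, 10-00*, 10-10*, 100-0*, 1000-*, 101-0*, 1011-, 11-00*, 1100-*
[col 2] 1--00, 1-00-, 10--0
Prime implicants: -0010, 0-101, 1--00, 1-00-, 10--0, 1011-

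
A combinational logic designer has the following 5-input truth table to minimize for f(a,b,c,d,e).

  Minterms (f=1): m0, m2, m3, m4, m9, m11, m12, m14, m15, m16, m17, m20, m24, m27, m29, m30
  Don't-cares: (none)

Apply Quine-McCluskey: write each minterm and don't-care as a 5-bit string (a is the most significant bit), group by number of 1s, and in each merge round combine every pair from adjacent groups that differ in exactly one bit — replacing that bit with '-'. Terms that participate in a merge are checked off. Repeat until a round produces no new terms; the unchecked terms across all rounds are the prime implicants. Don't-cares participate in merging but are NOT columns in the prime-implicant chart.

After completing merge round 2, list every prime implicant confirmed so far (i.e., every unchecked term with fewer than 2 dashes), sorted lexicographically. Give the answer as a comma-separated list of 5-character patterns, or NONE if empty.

Round 0: 00000✓ 00010✓ 00011✓ 00100✓ 01001✓ 01011✓ 01100✓ 01110✓ 01111✓ 10000✓ 10001✓ 10100✓ 11000✓ 11011✓ 11101 11110✓
Round 1: -0000✓ -0100✓ -1011 -1110 0-011 0-100 00-00✓ 000-0 0001- 01-11 010-1 011-0 0111- 1-000 10-00✓ 1000-
Round 2: -0-00
PIs = {-0-00, -1011, -1110, 0-011, 0-100, 000-0, 0001-, 01-11, 010-1, 011-0, 0111-, 1-000, 1000-, 11101}

-1011, -1110, 0-011, 0-100, 000-0, 0001-, 01-11, 010-1, 011-0, 0111-, 1-000, 1000-, 11101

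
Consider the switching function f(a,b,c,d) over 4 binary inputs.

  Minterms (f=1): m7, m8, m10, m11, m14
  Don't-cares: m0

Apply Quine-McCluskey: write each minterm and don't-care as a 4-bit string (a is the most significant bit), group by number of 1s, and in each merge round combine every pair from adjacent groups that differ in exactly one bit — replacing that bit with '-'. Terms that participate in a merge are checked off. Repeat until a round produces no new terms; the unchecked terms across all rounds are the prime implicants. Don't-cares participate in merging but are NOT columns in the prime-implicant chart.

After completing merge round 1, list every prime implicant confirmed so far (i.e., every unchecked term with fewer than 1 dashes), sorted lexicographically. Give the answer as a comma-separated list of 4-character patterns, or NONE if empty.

Round 0: 0000✓ 0111 1000✓ 1010✓ 1011✓ 1110✓
Round 1: -000 1-10 10-0 101-
PIs = {-000, 0111, 1-10, 10-0, 101-}

0111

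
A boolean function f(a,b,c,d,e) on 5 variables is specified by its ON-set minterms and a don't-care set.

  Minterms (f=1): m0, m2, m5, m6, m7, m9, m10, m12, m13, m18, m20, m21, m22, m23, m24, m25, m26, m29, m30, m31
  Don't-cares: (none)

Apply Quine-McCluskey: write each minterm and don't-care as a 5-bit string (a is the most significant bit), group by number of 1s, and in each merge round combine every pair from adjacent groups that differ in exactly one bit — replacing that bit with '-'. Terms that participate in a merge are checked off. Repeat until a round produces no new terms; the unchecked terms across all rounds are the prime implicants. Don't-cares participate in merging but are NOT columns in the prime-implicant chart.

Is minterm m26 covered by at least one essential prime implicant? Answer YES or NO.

YES

Round 0: 00000✓ 00010✓ 00101✓ 00110✓ 00111✓ 01001✓ 01010✓ 01100✓ 01101✓ 10010✓ 10100✓ 10101✓ 10110✓ 10111✓ 11000✓ 11001✓ 11010✓ 11101✓ 11110✓ 11111✓
Round 1: -0010✓ -0101✓ -0110✓ -0111✓ -1001✓ -1010✓ -1101✓ 0-010✓ 0-101✓ 00-10✓ 000-0 001-1✓ 0011-✓ 01-01✓ 0110- 1-010✓ 1-101✓ 1-110✓ 1-111✓ 10-10✓ 101-0✓ 101-1✓ 1010-✓ 1011-✓ 11-01✓ 11-10✓ 110-0 1100- 111-1✓ 1111-✓
Round 2: --010 --101 -0-10 -01-1 -011- -1-01 1--10 1-1-1 1-11- 101--
PIs = {--010, --101, -0-10, -01-1, -011-, -1-01, 000-0, 0110-, 1--10, 1-1-1, 1-11-, 101--, 110-0, 1100-}
Coverage chart:
  m0: 000-0 ←essential
  m2: --010,-0-10,000-0
  m5: --101,-01-1
  m6: -0-10,-011-
  m7: -01-1,-011-
  m9: -1-01 ←essential
  m10: --010 ←essential
  m12: 0110- ←essential
  m13: --101,-1-01,0110-
  m18: --010,-0-10,1--10
  m20: 101-- ←essential
  m21: --101,-01-1,1-1-1,101--
  m22: -0-10,-011-,1--10,1-11-,101--
  m23: -01-1,-011-,1-1-1,1-11-,101--
  m24: 110-0,1100-
  m25: -1-01,1100-
  m26: --010,1--10,110-0
  m29: --101,-1-01,1-1-1
  m30: 1--10,1-11-
  m31: 1-1-1,1-11-
Essential: --010, -1-01, 000-0, 0110-, 101--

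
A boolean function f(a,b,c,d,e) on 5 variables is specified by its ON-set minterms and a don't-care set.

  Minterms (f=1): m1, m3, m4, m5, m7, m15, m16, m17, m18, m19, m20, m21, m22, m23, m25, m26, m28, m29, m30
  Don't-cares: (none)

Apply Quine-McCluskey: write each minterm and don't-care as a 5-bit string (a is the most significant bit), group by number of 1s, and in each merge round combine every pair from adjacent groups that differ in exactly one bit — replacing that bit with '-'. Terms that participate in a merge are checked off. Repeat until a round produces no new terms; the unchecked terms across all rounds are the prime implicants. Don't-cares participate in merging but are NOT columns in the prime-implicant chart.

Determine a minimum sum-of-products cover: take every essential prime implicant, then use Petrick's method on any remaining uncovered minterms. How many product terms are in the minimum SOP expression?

[col 0] 00001*, 00011*, 00100*, 00101*, 00111*, 01111*, 10000*, 10001*, 10010*, 10011*, 10100*, 10101*, 10110*, 10111*, 11001*, 11010*, 11100*, 11101*, 11110*
[col 1] -0001*, -0011*, -0100*, -0101*, -0111*, 0-111, 00-01*, 00-11*, 000-1*, 001-1*, 0010-*, 1-001*, 1-010*, 1-100*, 1-101*, 1-110*, 10-00*, 10-01*, 10-10*, 10-11*, 100-0*, 100-1*, 1000-*, 1001-*, 101-0*, 101-1*, 1010-*, 1011-*, 11-01*, 11-10*, 111-0*, 1110-*
[col 2] -0-01*, -0-11*, -00-1*, -01-1*, -010-, 00--1*, 1--01, 1--10, 1-1-0, 1-10-, 10--0*, 10--1*, 10-0-*, 10-1-*, 100--*, 101--*
[col 3] -0--1, 10---
Prime implicants: -0--1, -010-, 0-111, 1--01, 1--10, 1-1-0, 1-10-, 10---
PI chart (minterm → PIs covering it):
  1 | -0--1  (sole → essential)
  3 | -0--1  (sole → essential)
  4 | -010-  (sole → essential)
  5 | -0--1,-010-
  7 | -0--1,0-111
  15 | 0-111  (sole → essential)
  16 | 10---  (sole → essential)
  17 | -0--1,1--01,10---
  18 | 1--10,10---
  19 | -0--1,10---
  20 | -010-,1-1-0,1-10-,10---
  21 | -0--1,-010-,1--01,1-10-,10---
  22 | 1--10,1-1-0,10---
  23 | -0--1,10---
  25 | 1--01  (sole → essential)
  26 | 1--10  (sole → essential)
  28 | 1-1-0,1-10-
  29 | 1--01,1-10-
  30 | 1--10,1-1-0
Essential prime implicants: -0--1, -010-, 0-111, 1--01, 1--10, 10---
Petrick residual → 1-1-0
Minimum SOP uses 7 PIs: b'e + b'cd' + a'cde + ad'e + ade' + ace' + ab'

7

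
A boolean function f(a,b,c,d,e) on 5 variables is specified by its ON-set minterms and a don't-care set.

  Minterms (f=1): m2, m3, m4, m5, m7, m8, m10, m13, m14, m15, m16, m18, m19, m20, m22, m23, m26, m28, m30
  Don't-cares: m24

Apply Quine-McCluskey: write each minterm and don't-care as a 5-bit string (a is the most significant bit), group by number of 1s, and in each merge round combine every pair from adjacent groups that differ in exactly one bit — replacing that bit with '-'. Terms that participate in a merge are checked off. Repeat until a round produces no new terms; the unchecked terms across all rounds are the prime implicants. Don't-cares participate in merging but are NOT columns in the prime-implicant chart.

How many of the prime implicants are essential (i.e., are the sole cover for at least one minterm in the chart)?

3

size-2^0 implicants → 00010(✓)  00011(✓)  00100(✓)  00101(✓)  00111(✓)  01000(✓)  01010(✓)  01101(✓)  01110(✓)  01111(✓)  10000(✓)  10010(✓)  10011(✓)  10100(✓)  10110(✓)  10111(✓)  11000(✓)  11010(✓)  11100(✓)  11110(✓)
size-2^1 implicants → -0010(✓)  -0011(✓)  -0100  -0111(✓)  -1000(✓)  -1010(✓)  -1110(✓)  0-010(✓)  0-101(✓)  0-111(✓)  00-11(✓)  0001-(✓)  001-1(✓)  0010-  01-10(✓)  010-0(✓)  011-1(✓)  0111-  1-000(✓)  1-010(✓)  1-100(✓)  1-110(✓)  10-00(✓)  10-10(✓)  10-11(✓)  100-0(✓)  1001-(✓)  101-0(✓)  1011-(✓)  11-00(✓)  11-10(✓)  110-0(✓)  111-0(✓)
size-2^2 implicants → --010  -0-11  -001-  -1-10  -10-0  0-1-1  1--00(✓)  1--10(✓)  1-0-0(✓)  1-1-0(✓)  10--0(✓)  10-1-  11--0(✓)
size-2^3 implicants → 1---0
Unchecked terms (primes): --010, -0-11, -001-, -0100, -1-10, -10-0, 0-1-1, 0010-, 0111-, 1---0, 10-1-
Minterm coverage:
  m2 ⊆ --010,-001-
  m3 ⊆ -0-11,-001-
  m4 ⊆ -0100,0010-
  m5 ⊆ 0-1-1,0010-
  m7 ⊆ -0-11,0-1-1
  m8 ⊆ -10-0 [E]
  m10 ⊆ --010,-1-10,-10-0
  m13 ⊆ 0-1-1 [E]
  m14 ⊆ -1-10,0111-
  m15 ⊆ 0-1-1,0111-
  m16 ⊆ 1---0 [E]
  m18 ⊆ --010,-001-,1---0,10-1-
  m19 ⊆ -0-11,-001-,10-1-
  m20 ⊆ -0100,1---0
  m22 ⊆ 1---0,10-1-
  m23 ⊆ -0-11,10-1-
  m26 ⊆ --010,-1-10,-10-0,1---0
  m28 ⊆ 1---0 [E]
  m30 ⊆ -1-10,1---0
E = {-10-0, 0-1-1, 1---0}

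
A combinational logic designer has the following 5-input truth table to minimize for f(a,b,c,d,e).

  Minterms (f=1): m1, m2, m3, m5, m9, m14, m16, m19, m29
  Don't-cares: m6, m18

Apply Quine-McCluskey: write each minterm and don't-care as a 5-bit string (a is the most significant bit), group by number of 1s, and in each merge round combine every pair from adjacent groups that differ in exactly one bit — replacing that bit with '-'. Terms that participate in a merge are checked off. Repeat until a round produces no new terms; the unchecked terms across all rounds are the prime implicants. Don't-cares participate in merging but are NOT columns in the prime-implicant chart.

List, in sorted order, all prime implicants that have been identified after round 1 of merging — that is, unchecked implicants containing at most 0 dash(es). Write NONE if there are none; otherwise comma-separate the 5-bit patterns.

size-2^0 implicants → 00001(✓)  00010(✓)  00011(✓)  00101(✓)  00110(✓)  01001(✓)  01110(✓)  10000(✓)  10010(✓)  10011(✓)  11101
size-2^1 implicants → -0010(✓)  -0011(✓)  0-001  0-110  00-01  00-10  000-1  0001-(✓)  100-0  1001-(✓)
size-2^2 implicants → -001-
Unchecked terms (primes): -001-, 0-001, 0-110, 00-01, 00-10, 000-1, 100-0, 11101

11101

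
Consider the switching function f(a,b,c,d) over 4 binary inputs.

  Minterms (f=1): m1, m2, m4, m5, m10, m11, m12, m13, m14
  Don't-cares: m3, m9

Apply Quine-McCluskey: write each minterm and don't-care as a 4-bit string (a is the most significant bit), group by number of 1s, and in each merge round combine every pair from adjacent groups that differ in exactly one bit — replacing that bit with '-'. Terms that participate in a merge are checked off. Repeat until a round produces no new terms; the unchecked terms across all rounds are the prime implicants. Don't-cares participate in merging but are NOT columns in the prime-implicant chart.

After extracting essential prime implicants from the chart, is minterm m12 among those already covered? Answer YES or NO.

YES

Round 0: 0001✓ 0010✓ 0011✓ 0100✓ 0101✓ 1001✓ 1010✓ 1011✓ 1100✓ 1101✓ 1110✓
Round 1: -001✓ -010✓ -011✓ -100✓ -101✓ 0-01✓ 00-1✓ 001-✓ 010-✓ 1-01✓ 1-10 10-1✓ 101-✓ 11-0 110-✓
Round 2: --01 -0-1 -01- -10-
PIs = {--01, -0-1, -01-, -10-, 1-10, 11-0}
Coverage chart:
  m1: --01,-0-1
  m2: -01- ←essential
  m4: -10- ←essential
  m5: --01,-10-
  m10: -01-,1-10
  m11: -0-1,-01-
  m12: -10-,11-0
  m13: --01,-10-
  m14: 1-10,11-0
Essential: -01-, -10-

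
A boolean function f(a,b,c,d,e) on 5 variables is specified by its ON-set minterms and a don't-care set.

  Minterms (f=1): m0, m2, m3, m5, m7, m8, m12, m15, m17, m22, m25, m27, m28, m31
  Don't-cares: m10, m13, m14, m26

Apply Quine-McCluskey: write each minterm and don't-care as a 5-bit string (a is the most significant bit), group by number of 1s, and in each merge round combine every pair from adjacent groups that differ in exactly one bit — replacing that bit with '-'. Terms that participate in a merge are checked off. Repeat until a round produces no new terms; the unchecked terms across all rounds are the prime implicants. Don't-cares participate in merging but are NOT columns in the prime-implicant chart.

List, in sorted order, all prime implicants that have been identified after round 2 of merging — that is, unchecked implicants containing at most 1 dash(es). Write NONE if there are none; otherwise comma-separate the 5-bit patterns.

-1010, -1100, -1111, 00-11, 0001-, 1-001, 10110, 11-11, 110-1, 1101-

size-2^0 implicants → 00000(✓)  00010(✓)  00011(✓)  00101(✓)  00111(✓)  01000(✓)  01010(✓)  01100(✓)  01101(✓)  01110(✓)  01111(✓)  10001(✓)  10110  11001(✓)  11010(✓)  11011(✓)  11100(✓)  11111(✓)
size-2^1 implicants → -1010  -1100  -1111  0-000(✓)  0-010(✓)  0-101(✓)  0-111(✓)  00-11  000-0(✓)  0001-  001-1(✓)  01-00(✓)  01-10(✓)  010-0(✓)  011-0(✓)  011-1(✓)  0110-(✓)  0111-(✓)  1-001  11-11  110-1  1101-
size-2^2 implicants → 0-0-0  0-1-1  01--0  011--
Unchecked terms (primes): -1010, -1100, -1111, 0-0-0, 0-1-1, 00-11, 0001-, 01--0, 011--, 1-001, 10110, 11-11, 110-1, 1101-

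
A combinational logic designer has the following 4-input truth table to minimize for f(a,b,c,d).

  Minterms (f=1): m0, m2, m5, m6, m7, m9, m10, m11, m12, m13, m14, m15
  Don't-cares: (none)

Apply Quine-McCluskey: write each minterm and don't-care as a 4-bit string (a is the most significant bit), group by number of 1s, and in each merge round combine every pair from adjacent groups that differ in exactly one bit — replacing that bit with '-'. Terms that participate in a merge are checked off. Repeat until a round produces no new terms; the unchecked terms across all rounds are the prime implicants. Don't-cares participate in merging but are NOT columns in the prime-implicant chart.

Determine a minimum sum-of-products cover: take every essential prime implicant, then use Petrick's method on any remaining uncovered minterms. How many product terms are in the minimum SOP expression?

Round 0: 0000✓ 0010✓ 0101✓ 0110✓ 0111✓ 1001✓ 1010✓ 1011✓ 1100✓ 1101✓ 1110✓ 1111✓
Round 1: -010✓ -101✓ -110✓ -111✓ 0-10✓ 00-0 01-1✓ 011-✓ 1-01✓ 1-10✓ 1-11✓ 10-1✓ 101-✓ 11-0✓ 11-1✓ 110-✓ 111-✓
Round 2: --10 -1-1 -11- 1--1 1-1- 11--
PIs = {--10, -1-1, -11-, 00-0, 1--1, 1-1-, 11--}
Coverage chart:
  m0: 00-0 ←essential
  m2: --10,00-0
  m5: -1-1 ←essential
  m6: --10,-11-
  m7: -1-1,-11-
  m9: 1--1 ←essential
  m10: --10,1-1-
  m11: 1--1,1-1-
  m12: 11-- ←essential
  m13: -1-1,1--1,11--
  m14: --10,-11-,1-1-,11--
  m15: -1-1,-11-,1--1,1-1-,11--
Essential: -1-1, 00-0, 1--1, 11--
Petrick residual → --10
Min cover (5 terms): cd' + bd + a'b'd' + ad + ab

5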